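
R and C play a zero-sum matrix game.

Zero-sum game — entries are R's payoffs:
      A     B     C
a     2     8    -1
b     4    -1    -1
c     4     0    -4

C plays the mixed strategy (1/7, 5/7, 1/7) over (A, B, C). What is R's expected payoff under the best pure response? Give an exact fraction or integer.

41/7

a: (2)·(1/7) + (8)·(5/7) + (-1)·(1/7) = 41/7.
b: (4)·(1/7) + (-1)·(5/7) + (-1)·(1/7) = -2/7.
c: (4)·(1/7) + (0)·(5/7) + (-4)·(1/7) = 0.
The best pure response is a with expected payoff 41/7.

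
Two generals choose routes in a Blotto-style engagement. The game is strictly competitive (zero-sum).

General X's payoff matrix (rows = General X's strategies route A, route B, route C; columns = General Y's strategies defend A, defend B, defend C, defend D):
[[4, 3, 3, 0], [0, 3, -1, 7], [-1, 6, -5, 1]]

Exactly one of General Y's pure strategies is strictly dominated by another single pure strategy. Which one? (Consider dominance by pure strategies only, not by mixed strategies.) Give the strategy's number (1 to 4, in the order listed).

General Y prefers columns that give General X less. Compare defend A with defend C: 3 < 4, -1 < 0, -5 < -1.
So defend C strictly dominates defend A for General Y; defend A is strictly dominated.

1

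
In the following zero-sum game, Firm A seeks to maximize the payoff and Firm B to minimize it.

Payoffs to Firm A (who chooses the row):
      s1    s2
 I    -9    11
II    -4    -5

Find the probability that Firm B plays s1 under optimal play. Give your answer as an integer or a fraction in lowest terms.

Row minima are -9 and -5, so Firm A's maximin is -5; column maxima are -4 and 11, so Firm B's minimax is -4. These differ, so the equilibrium is in mixed strategies.
Let Firm B play s1 with probability q. Firm A is indifferent when −9q + 11(1−q) = −4q − 5(1−q), giving q = 16/21.

16/21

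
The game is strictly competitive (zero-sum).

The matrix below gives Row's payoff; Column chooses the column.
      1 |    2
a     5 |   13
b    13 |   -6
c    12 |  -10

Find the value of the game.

Row c is strictly dominated by row b, so Row never plays it.
The remaining 2×2 game on (a, b) × (1, 2) has no saddle point. Let Row play a with probability p; indifference gives 5p + 13(1−p) = 13p − 6(1−p), so p = 19/27.
Similarly Column's optimal q on 1 is 19/27, and the value is 5·(19/27) + (13)·(8/27) = 199/27.

199/27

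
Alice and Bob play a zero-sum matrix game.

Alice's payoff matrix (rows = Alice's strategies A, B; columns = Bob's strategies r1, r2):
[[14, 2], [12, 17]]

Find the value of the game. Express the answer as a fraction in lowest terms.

214/17

Row minima are 2 and 12, so Alice's maximin is 12; column maxima are 14 and 17, so Bob's minimax is 14. These differ, so the equilibrium is in mixed strategies.
Let Alice play A with probability p. Bob is indifferent when 14p + 12(1−p) = 2p + 17(1−p), giving p = 5/17.
Let Bob play r1 with probability q. Alice is indifferent when 14q + 2(1−q) = 12q + 17(1−q), giving q = 15/17.
The value is 14·(15/17) + (2)·(2/17) = 214/17.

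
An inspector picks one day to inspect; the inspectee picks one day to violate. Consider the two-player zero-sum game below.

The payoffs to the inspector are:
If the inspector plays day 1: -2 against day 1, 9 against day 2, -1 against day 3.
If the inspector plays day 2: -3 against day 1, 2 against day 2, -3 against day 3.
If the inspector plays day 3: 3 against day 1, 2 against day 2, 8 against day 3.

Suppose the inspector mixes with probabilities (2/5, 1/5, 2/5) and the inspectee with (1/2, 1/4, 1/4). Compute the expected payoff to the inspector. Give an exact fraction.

Against (1/2, 1/4, 1/4), each row's expected payoff is day 1: 1; day 2: -7/4; day 3: 4.
Taking the (2/5, 1/5, 2/5)-weighted average: (2/5)·(1) + (1/5)·(-7/4) + (2/5)·(4) = 33/20.

33/20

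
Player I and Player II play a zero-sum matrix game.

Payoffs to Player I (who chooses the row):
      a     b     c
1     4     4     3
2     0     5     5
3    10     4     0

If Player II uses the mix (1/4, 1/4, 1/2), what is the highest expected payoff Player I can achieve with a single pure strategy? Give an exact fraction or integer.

15/4

1: (4)·(1/4) + (4)·(1/4) + (3)·(1/2) = 7/2.
2: (0)·(1/4) + (5)·(1/4) + (5)·(1/2) = 15/4.
3: (10)·(1/4) + (4)·(1/4) + (0)·(1/2) = 7/2.
The best pure response is 2 with expected payoff 15/4.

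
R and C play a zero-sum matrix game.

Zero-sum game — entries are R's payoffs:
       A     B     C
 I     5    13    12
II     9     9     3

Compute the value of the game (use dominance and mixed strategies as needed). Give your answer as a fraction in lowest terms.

93/13

Column B is strictly dominated by C for C (it gives R more in every row).
The remaining 2×2 game on (I, II) × (A, C) has no saddle point. Let R play I with probability p; indifference gives 5p + 9(1−p) = 12p + 3(1−p), so p = 6/13.
Similarly C's optimal q on A is 9/13, and the value is 5·(9/13) + (12)·(4/13) = 93/13.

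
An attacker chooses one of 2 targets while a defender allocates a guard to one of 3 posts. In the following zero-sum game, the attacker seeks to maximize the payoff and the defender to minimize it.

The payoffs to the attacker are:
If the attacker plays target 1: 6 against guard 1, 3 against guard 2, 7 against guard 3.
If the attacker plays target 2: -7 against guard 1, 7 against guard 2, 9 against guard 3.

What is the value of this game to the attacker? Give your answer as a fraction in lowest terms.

Column guard 3 is strictly dominated by guard 2 for the defender (it gives the attacker more in every row).
The remaining 2×2 game on (target 1, target 2) × (guard 1, guard 2) has no saddle point. Let the attacker play target 1 with probability p; indifference gives 6p − 7(1−p) = 3p + 7(1−p), so p = 14/17.
Similarly the defender's optimal q on guard 1 is 4/17, and the value is 6·(4/17) + (3)·(13/17) = 63/17.

63/17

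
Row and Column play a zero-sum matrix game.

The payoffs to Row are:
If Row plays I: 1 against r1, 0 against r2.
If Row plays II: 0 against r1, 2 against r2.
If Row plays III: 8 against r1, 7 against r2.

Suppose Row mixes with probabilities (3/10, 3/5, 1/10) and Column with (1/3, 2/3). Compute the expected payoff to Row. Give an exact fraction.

Against (1/3, 2/3), each row's expected payoff is I: 1/3; II: 4/3; III: 22/3.
Taking the (3/10, 3/5, 1/10)-weighted average: (3/10)·(1/3) + (3/5)·(4/3) + (1/10)·(22/3) = 49/30.

49/30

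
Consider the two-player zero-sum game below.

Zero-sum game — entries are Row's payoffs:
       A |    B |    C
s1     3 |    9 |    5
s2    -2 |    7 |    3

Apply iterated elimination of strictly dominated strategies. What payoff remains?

3

Row s2 is strictly dominated by row s1 (3>-2, 9>7, 5>3); eliminate s2.
Column C is strictly dominated by A for Column (3<5); eliminate C.
Column B is strictly dominated by A for Column (3<9); eliminate B.
Only (s1, A) remains, with payoff 3.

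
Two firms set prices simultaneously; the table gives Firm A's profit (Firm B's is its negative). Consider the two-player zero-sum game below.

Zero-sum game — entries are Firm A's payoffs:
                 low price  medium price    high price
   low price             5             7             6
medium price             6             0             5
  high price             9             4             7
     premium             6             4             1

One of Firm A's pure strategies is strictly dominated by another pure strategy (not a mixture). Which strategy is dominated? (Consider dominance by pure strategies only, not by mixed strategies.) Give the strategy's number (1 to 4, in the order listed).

2

Compare medium price with high price: 9 > 6, 4 > 0, 7 > 5.
So high price strictly dominates medium price for Firm A; medium price is strictly dominated.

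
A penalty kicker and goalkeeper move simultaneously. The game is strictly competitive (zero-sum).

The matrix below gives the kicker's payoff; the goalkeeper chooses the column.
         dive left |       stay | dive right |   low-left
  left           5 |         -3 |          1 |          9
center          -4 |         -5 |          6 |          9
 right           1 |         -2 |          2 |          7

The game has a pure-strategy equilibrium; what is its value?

-2

Row minima: -3, -5, -2 → the kicker's maximin is -2.
Column maxima: 5, -2, 6, 9 → the goalkeeper's minimax is -2.
They coincide at (right, stay), so the value is -2.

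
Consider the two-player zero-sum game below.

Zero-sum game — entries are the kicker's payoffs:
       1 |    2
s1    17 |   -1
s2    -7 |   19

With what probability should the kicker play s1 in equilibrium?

Row minima are -1 and -7, so the kicker's maximin is -1; column maxima are 17 and 19, so the goalkeeper's minimax is 17. These differ, so the equilibrium is in mixed strategies.
Let the kicker play s1 with probability p. The goalkeeper is indifferent when 17p − 7(1−p) = −p + 19(1−p), giving p = 13/22.

13/22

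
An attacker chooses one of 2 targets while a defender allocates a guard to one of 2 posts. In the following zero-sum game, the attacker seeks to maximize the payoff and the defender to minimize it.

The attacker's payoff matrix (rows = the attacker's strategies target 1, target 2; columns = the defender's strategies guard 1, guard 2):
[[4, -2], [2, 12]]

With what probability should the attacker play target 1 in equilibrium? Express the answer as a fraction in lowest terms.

Row minima are -2 and 2, so the attacker's maximin is 2; column maxima are 4 and 12, so the defender's minimax is 4. These differ, so the equilibrium is in mixed strategies.
Let the attacker play target 1 with probability p. The defender is indifferent when 4p + 2(1−p) = −2p + 12(1−p), giving p = 5/8.

5/8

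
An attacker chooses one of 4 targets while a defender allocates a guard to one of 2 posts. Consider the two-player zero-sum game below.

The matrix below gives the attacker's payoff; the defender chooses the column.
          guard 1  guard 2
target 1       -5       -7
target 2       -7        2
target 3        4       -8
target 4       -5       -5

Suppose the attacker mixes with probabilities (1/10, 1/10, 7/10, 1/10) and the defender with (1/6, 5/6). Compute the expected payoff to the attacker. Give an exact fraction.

-319/60

Against (1/6, 5/6), each row's expected payoff is target 1: -20/3; target 2: 1/2; target 3: -6; target 4: -5.
Taking the (1/10, 1/10, 7/10, 1/10)-weighted average: (1/10)·(-20/3) + (1/10)·(1/2) + (7/10)·(-6) + (1/10)·(-5) = -319/60.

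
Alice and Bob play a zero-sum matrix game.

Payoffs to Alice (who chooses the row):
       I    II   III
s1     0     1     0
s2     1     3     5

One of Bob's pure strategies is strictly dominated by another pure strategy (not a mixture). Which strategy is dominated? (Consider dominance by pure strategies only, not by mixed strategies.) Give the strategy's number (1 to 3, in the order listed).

Bob prefers columns that give Alice less. Compare II with I: 0 < 1, 1 < 3.
So I strictly dominates II for Bob; II is strictly dominated.

2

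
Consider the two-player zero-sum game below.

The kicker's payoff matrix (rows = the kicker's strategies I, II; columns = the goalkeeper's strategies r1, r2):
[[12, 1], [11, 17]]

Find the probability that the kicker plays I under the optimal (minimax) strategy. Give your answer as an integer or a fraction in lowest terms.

Row minima are 1 and 11, so the kicker's maximin is 11; column maxima are 12 and 17, so the goalkeeper's minimax is 12. These differ, so the equilibrium is in mixed strategies.
Let the kicker play I with probability p. The goalkeeper is indifferent when 12p + 11(1−p) = p + 17(1−p), giving p = 6/17.

6/17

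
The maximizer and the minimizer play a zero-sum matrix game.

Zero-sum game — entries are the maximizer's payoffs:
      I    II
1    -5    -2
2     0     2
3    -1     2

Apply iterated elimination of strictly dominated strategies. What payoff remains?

0

Column II is strictly dominated by I for the minimizer (-5<-2, 0<2, -1<2); eliminate II.
Row 1 is strictly dominated by row 2 (0>-5); eliminate 1.
Row 3 is strictly dominated by row 2 (0>-1); eliminate 3.
Only (2, I) remains, with payoff 0.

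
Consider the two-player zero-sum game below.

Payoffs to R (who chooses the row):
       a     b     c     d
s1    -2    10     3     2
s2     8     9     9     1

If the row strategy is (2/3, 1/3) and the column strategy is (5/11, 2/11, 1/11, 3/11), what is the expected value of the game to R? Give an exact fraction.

36/11

Against (5/11, 2/11, 1/11, 3/11), each row's expected payoff is s1: 19/11; s2: 70/11.
Taking the (2/3, 1/3)-weighted average: (2/3)·(19/11) + (1/3)·(70/11) = 36/11.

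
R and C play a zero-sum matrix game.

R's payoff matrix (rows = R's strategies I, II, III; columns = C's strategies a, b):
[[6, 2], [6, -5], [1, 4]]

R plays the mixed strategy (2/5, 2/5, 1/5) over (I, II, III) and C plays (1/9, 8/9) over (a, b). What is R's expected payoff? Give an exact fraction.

Against (1/9, 8/9), each row's expected payoff is I: 22/9; II: -34/9; III: 11/3.
Taking the (2/5, 2/5, 1/5)-weighted average: (2/5)·(22/9) + (2/5)·(-34/9) + (1/5)·(11/3) = 1/5.

1/5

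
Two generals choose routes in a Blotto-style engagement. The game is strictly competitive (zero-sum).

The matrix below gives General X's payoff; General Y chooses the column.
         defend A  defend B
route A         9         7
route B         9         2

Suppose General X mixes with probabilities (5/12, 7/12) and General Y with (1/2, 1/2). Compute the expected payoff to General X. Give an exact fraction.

157/24

Against (1/2, 1/2), each row's expected payoff is route A: 8; route B: 11/2.
Taking the (5/12, 7/12)-weighted average: (5/12)·(8) + (7/12)·(11/2) = 157/24.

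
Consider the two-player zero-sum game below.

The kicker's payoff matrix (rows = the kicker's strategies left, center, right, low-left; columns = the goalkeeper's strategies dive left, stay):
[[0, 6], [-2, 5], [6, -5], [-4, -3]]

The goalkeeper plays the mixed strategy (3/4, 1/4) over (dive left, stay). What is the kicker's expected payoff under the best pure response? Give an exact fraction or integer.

13/4

left: (0)·(3/4) + (6)·(1/4) = 3/2.
center: (-2)·(3/4) + (5)·(1/4) = -1/4.
right: (6)·(3/4) + (-5)·(1/4) = 13/4.
low-left: (-4)·(3/4) + (-3)·(1/4) = -15/4.
The best pure response is right with expected payoff 13/4.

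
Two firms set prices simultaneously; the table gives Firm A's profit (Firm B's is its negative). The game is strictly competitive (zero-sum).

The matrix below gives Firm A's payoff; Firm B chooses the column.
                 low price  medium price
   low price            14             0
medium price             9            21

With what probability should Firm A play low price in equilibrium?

6/13

Row minima are 0 and 9, so Firm A's maximin is 9; column maxima are 14 and 21, so Firm B's minimax is 14. These differ, so the equilibrium is in mixed strategies.
Let Firm A play low price with probability p. Firm B is indifferent when 14p + 9(1−p) = 21(1−p), giving p = 6/13.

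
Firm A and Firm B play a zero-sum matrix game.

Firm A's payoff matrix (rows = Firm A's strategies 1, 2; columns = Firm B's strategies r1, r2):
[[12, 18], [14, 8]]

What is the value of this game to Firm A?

Row minima are 12 and 8, so Firm A's maximin is 12; column maxima are 14 and 18, so Firm B's minimax is 14. These differ, so the equilibrium is in mixed strategies.
Let Firm A play 1 with probability p. Firm B is indifferent when 12p + 14(1−p) = 18p + 8(1−p), giving p = 1/2.
Let Firm B play r1 with probability q. Firm A is indifferent when 12q + 18(1−q) = 14q + 8(1−q), giving q = 5/6.
The value is 12·(5/6) + (18)·(1/6) = 13.

13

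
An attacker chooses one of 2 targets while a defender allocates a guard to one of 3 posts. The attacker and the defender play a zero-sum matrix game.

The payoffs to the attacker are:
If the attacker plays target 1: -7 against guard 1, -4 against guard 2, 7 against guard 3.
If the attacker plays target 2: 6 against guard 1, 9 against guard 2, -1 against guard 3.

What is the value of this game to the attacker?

5/3

Column guard 2 is strictly dominated by guard 1 for the defender (it gives the attacker more in every row).
The remaining 2×2 game on (target 1, target 2) × (guard 1, guard 3) has no saddle point. Let the attacker play target 1 with probability p; indifference gives −7p + 6(1−p) = 7p − (1−p), so p = 1/3.
Similarly the defender's optimal q on guard 1 is 8/21, and the value is -7·(8/21) + (7)·(13/21) = 5/3.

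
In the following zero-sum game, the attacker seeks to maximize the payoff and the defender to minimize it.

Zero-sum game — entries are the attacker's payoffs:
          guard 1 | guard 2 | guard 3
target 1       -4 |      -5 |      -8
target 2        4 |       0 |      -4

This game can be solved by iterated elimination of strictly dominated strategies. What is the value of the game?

Row target 1 is strictly dominated by row target 2 (4>-4, 0>-5, -4>-8); eliminate target 1.
Column guard 1 is strictly dominated by guard 2 for the defender (0<4); eliminate guard 1.
Column guard 2 is strictly dominated by guard 3 for the defender (-4<0); eliminate guard 2.
Only (target 2, guard 3) remains, with payoff -4.

-4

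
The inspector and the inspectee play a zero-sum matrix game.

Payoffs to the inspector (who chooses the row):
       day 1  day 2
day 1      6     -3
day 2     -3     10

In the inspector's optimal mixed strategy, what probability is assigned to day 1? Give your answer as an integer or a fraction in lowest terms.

Row minima are -3 and -3, so the inspector's maximin is -3; column maxima are 6 and 10, so the inspectee's minimax is 6. These differ, so the equilibrium is in mixed strategies.
Let the inspector play day 1 with probability p. The inspectee is indifferent when 6p − 3(1−p) = −3p + 10(1−p), giving p = 13/22.

13/22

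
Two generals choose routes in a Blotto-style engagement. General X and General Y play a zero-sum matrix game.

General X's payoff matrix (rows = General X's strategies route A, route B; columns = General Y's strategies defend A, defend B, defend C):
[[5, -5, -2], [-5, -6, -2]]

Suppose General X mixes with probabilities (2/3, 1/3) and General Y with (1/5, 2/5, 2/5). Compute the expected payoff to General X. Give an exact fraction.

Against (1/5, 2/5, 2/5), each row's expected payoff is route A: -9/5; route B: -21/5.
Taking the (2/3, 1/3)-weighted average: (2/3)·(-9/5) + (1/3)·(-21/5) = -13/5.

-13/5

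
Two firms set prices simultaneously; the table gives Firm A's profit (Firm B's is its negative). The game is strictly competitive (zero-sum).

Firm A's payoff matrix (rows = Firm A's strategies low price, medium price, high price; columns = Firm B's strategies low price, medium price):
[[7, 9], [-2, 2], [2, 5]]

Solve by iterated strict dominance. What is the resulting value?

Column medium price is strictly dominated by low price for Firm B (7<9, -2<2, 2<5); eliminate medium price.
Row medium price is strictly dominated by row low price (7>-2); eliminate medium price.
Row high price is strictly dominated by row low price (7>2); eliminate high price.
Only (low price, low price) remains, with payoff 7.

7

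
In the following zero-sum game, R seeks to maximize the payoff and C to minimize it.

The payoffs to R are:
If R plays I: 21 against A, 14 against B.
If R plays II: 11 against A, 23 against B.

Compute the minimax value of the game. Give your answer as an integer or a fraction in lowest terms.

329/19

Row minima are 14 and 11, so R's maximin is 14; column maxima are 21 and 23, so C's minimax is 21. These differ, so the equilibrium is in mixed strategies.
Let R play I with probability p. C is indifferent when 21p + 11(1−p) = 14p + 23(1−p), giving p = 12/19.
Let C play A with probability q. R is indifferent when 21q + 14(1−q) = 11q + 23(1−q), giving q = 9/19.
The value is 21·(9/19) + (14)·(10/19) = 329/19.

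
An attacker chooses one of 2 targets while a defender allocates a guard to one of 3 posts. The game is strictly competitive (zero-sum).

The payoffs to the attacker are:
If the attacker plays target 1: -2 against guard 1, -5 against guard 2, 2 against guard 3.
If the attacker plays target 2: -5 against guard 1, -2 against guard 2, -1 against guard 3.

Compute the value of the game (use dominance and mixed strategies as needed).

Column guard 3 is strictly dominated by guard 1 for the defender (it gives the attacker more in every row).
The remaining 2×2 game on (target 1, target 2) × (guard 1, guard 2) has no saddle point. Let the attacker play target 1 with probability p; indifference gives −2p − 5(1−p) = −5p − 2(1−p), so p = 1/2.
Similarly the defender's optimal q on guard 1 is 1/2, and the value is -2·(1/2) + (-5)·(1/2) = -7/2.

-7/2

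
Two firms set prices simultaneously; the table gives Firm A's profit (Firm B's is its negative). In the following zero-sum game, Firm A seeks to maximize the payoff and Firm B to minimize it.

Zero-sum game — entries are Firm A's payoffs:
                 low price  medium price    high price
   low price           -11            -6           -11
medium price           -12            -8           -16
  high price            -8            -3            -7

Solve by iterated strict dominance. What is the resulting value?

-8

Row low price is strictly dominated by row high price (-8>-11, -3>-6, -7>-11); eliminate low price.
Column medium price is strictly dominated by low price for Firm B (-12<-8, -8<-3); eliminate medium price.
Row medium price is strictly dominated by row high price (-8>-12, -7>-16); eliminate medium price.
Column high price is strictly dominated by low price for Firm B (-8<-7); eliminate high price.
Only (high price, low price) remains, with payoff -8.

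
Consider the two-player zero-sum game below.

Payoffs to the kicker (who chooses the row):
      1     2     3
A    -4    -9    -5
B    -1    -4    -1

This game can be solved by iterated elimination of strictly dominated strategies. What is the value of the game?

Column 3 is strictly dominated by 2 for the goalkeeper (-9<-5, -4<-1); eliminate 3.
Row A is strictly dominated by row B (-1>-4, -4>-9); eliminate A.
Column 1 is strictly dominated by 2 for the goalkeeper (-4<-1); eliminate 1.
Only (B, 2) remains, with payoff -4.

-4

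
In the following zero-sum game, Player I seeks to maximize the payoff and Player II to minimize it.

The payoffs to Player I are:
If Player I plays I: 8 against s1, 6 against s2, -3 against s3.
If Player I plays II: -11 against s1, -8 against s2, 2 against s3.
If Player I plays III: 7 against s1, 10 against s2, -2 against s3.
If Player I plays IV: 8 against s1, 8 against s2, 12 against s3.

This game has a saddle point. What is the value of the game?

8

Row minima: -3, -11, -2, 8 → Player I's maximin is 8.
Column maxima: 8, 10, 12 → Player II's minimax is 8.
They coincide at (IV, s1), so the value is 8.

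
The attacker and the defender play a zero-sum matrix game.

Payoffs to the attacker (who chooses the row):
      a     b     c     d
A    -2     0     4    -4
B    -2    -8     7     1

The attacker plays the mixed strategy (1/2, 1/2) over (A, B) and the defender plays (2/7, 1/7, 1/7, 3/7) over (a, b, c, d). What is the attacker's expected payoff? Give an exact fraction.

Against (2/7, 1/7, 1/7, 3/7), each row's expected payoff is A: -12/7; B: -2/7.
Taking the (1/2, 1/2)-weighted average: (1/2)·(-12/7) + (1/2)·(-2/7) = -1.

-1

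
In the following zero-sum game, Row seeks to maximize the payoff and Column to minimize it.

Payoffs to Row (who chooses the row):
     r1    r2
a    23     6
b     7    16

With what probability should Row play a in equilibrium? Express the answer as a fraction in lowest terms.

9/26

Row minima are 6 and 7, so Row's maximin is 7; column maxima are 23 and 16, so Column's minimax is 16. These differ, so the equilibrium is in mixed strategies.
Let Row play a with probability p. Column is indifferent when 23p + 7(1−p) = 6p + 16(1−p), giving p = 9/26.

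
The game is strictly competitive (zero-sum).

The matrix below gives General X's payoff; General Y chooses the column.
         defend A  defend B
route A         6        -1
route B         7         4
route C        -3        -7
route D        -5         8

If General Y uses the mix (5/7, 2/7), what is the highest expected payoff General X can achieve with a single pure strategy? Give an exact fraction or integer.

43/7

route A: (6)·(5/7) + (-1)·(2/7) = 4.
route B: (7)·(5/7) + (4)·(2/7) = 43/7.
route C: (-3)·(5/7) + (-7)·(2/7) = -29/7.
route D: (-5)·(5/7) + (8)·(2/7) = -9/7.
The best pure response is route B with expected payoff 43/7.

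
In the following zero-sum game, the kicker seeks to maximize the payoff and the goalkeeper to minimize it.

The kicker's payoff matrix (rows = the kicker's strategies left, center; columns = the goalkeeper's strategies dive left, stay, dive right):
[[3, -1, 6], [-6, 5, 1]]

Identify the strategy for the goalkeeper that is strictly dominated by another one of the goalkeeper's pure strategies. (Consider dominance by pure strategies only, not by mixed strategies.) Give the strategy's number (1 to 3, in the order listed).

The goalkeeper prefers columns that give the kicker less. Compare dive right with dive left: 3 < 6, -6 < 1.
So dive left strictly dominates dive right for the goalkeeper; dive right is strictly dominated.

3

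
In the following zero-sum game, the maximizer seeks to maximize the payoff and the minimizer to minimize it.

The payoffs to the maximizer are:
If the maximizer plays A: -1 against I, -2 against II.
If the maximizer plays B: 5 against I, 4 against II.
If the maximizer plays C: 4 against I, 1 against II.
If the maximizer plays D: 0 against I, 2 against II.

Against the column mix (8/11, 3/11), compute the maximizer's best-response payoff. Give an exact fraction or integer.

A: (-1)·(8/11) + (-2)·(3/11) = -14/11.
B: (5)·(8/11) + (4)·(3/11) = 52/11.
C: (4)·(8/11) + (1)·(3/11) = 35/11.
D: (0)·(8/11) + (2)·(3/11) = 6/11.
The best pure response is B with expected payoff 52/11.

52/11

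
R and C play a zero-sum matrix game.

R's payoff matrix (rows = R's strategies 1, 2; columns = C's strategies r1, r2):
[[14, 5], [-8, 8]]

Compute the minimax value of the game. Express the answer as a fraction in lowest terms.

152/25

Row minima are 5 and -8, so R's maximin is 5; column maxima are 14 and 8, so C's minimax is 8. These differ, so the equilibrium is in mixed strategies.
Let R play 1 with probability p. C is indifferent when 14p − 8(1−p) = 5p + 8(1−p), giving p = 16/25.
Let C play r1 with probability q. R is indifferent when 14q + 5(1−q) = −8q + 8(1−q), giving q = 3/25.
The value is 14·(3/25) + (5)·(22/25) = 152/25.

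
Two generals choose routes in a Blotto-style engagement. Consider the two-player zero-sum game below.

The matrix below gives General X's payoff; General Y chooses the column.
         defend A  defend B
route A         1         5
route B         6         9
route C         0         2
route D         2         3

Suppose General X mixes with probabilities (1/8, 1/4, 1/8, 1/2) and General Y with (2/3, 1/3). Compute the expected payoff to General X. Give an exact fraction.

Against (2/3, 1/3), each row's expected payoff is route A: 7/3; route B: 7; route C: 2/3; route D: 7/3.
Taking the (1/8, 1/4, 1/8, 1/2)-weighted average: (1/8)·(7/3) + (1/4)·(7) + (1/8)·(2/3) + (1/2)·(7/3) = 79/24.

79/24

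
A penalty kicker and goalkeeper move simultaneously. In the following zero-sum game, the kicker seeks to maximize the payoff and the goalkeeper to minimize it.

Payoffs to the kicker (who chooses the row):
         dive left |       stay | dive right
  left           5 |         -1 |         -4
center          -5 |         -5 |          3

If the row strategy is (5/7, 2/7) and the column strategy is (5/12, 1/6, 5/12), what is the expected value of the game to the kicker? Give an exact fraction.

Against (5/12, 1/6, 5/12), each row's expected payoff is left: 1/4; center: -5/3.
Taking the (5/7, 2/7)-weighted average: (5/7)·(1/4) + (2/7)·(-5/3) = -25/84.

-25/84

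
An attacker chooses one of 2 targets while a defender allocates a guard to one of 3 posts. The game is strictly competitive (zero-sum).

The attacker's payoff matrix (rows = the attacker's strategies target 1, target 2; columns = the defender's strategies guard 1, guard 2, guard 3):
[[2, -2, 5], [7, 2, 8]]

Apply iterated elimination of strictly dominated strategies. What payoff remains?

Column guard 1 is strictly dominated by guard 2 for the defender (-2<2, 2<7); eliminate guard 1.
Row target 1 is strictly dominated by row target 2 (2>-2, 8>5); eliminate target 1.
Column guard 3 is strictly dominated by guard 2 for the defender (2<8); eliminate guard 3.
Only (target 2, guard 2) remains, with payoff 2.

2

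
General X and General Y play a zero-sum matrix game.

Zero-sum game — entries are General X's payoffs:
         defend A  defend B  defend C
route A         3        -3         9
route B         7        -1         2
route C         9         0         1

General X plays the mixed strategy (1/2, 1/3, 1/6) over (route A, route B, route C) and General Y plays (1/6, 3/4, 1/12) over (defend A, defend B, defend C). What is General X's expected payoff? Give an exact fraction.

-1/24

Against (1/6, 3/4, 1/12), each row's expected payoff is route A: -1; route B: 7/12; route C: 19/12.
Taking the (1/2, 1/3, 1/6)-weighted average: (1/2)·(-1) + (1/3)·(7/12) + (1/6)·(19/12) = -1/24.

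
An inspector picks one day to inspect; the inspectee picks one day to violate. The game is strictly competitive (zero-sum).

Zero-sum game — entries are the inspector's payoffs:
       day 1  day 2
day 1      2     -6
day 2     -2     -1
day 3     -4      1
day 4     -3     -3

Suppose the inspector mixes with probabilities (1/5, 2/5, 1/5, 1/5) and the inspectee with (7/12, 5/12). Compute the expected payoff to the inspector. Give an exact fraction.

Against (7/12, 5/12), each row's expected payoff is day 1: -4/3; day 2: -19/12; day 3: -23/12; day 4: -3.
Taking the (1/5, 2/5, 1/5, 1/5)-weighted average: (1/5)·(-4/3) + (2/5)·(-19/12) + (1/5)·(-23/12) + (1/5)·(-3) = -113/60.

-113/60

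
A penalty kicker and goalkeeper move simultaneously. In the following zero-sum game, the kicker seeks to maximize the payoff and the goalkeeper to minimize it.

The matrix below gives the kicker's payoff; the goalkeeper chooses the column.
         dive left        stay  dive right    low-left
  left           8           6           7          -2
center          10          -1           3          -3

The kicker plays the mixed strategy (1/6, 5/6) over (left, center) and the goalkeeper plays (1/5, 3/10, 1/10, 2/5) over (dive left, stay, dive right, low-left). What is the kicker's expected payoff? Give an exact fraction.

Against (1/5, 3/10, 1/10, 2/5), each row's expected payoff is left: 33/10; center: 4/5.
Taking the (1/6, 5/6)-weighted average: (1/6)·(33/10) + (5/6)·(4/5) = 73/60.

73/60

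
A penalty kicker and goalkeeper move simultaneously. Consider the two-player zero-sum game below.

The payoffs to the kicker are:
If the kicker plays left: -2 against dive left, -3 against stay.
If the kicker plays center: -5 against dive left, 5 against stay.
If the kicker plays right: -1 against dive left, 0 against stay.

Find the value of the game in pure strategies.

-1

Row minima: -3, -5, -1 → the kicker's maximin is -1.
Column maxima: -1, 5 → the goalkeeper's minimax is -1.
They coincide at (right, dive left), so the value is -1.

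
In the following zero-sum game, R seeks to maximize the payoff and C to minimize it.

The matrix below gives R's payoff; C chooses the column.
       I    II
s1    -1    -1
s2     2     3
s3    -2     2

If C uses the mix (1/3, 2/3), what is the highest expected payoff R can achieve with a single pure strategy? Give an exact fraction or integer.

8/3

s1: (-1)·(1/3) + (-1)·(2/3) = -1.
s2: (2)·(1/3) + (3)·(2/3) = 8/3.
s3: (-2)·(1/3) + (2)·(2/3) = 2/3.
The best pure response is s2 with expected payoff 8/3.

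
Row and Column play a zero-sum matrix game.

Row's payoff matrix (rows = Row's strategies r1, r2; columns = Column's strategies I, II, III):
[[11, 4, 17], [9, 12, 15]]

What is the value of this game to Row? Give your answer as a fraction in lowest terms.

Column III is strictly dominated by I for Column (it gives Row more in every row).
The remaining 2×2 game on (r1, r2) × (I, II) has no saddle point. Let Row play r1 with probability p; indifference gives 11p + 9(1−p) = 4p + 12(1−p), so p = 3/10.
Similarly Column's optimal q on I is 4/5, and the value is 11·(4/5) + (4)·(1/5) = 48/5.

48/5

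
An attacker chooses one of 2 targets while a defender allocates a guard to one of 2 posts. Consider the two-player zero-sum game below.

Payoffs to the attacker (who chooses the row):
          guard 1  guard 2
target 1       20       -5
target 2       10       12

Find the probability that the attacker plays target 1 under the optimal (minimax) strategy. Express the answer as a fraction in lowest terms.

2/27

Row minima are -5 and 10, so the attacker's maximin is 10; column maxima are 20 and 12, so the defender's minimax is 12. These differ, so the equilibrium is in mixed strategies.
Let the attacker play target 1 with probability p. The defender is indifferent when 20p + 10(1−p) = −5p + 12(1−p), giving p = 2/27.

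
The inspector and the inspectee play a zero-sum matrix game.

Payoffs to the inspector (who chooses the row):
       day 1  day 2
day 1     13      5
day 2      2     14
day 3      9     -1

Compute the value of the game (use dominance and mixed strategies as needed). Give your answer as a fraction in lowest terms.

43/5

Row day 3 is strictly dominated by row day 1, so the inspector never plays it.
The remaining 2×2 game on (day 1, day 2) × (day 1, day 2) has no saddle point. Let the inspector play day 1 with probability p; indifference gives 13p + 2(1−p) = 5p + 14(1−p), so p = 3/5.
Similarly the inspectee's optimal q on day 1 is 9/20, and the value is 13·(9/20) + (5)·(11/20) = 43/5.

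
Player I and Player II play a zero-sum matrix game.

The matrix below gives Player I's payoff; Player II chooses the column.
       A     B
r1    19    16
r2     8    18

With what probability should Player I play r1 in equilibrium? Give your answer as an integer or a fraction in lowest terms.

Row minima are 16 and 8, so Player I's maximin is 16; column maxima are 19 and 18, so Player II's minimax is 18. These differ, so the equilibrium is in mixed strategies.
Let Player I play r1 with probability p. Player II is indifferent when 19p + 8(1−p) = 16p + 18(1−p), giving p = 10/13.

10/13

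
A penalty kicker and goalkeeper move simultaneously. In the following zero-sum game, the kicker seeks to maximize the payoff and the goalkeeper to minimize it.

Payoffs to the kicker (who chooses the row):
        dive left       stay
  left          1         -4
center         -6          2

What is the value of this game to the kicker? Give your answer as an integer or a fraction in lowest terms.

-22/13

Row minima are -4 and -6, so the kicker's maximin is -4; column maxima are 1 and 2, so the goalkeeper's minimax is 1. These differ, so the equilibrium is in mixed strategies.
Let the kicker play left with probability p. The goalkeeper is indifferent when p − 6(1−p) = −4p + 2(1−p), giving p = 8/13.
Let the goalkeeper play dive left with probability q. The kicker is indifferent when q − 4(1−q) = −6q + 2(1−q), giving q = 6/13.
The value is 1·(6/13) + (-4)·(7/13) = -22/13.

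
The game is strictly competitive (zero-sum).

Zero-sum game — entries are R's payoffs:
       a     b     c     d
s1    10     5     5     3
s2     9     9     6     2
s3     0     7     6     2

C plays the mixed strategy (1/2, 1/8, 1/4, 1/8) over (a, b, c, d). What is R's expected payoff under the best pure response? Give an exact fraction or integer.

s1: (10)·(1/2) + (5)·(1/8) + (5)·(1/4) + (3)·(1/8) = 29/4.
s2: (9)·(1/2) + (9)·(1/8) + (6)·(1/4) + (2)·(1/8) = 59/8.
s3: (0)·(1/2) + (7)·(1/8) + (6)·(1/4) + (2)·(1/8) = 21/8.
The best pure response is s2 with expected payoff 59/8.

59/8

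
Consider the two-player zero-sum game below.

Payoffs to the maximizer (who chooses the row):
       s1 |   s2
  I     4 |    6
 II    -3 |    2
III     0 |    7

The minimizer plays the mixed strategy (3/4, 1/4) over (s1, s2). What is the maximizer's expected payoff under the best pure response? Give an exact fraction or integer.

I: (4)·(3/4) + (6)·(1/4) = 9/2.
II: (-3)·(3/4) + (2)·(1/4) = -7/4.
III: (0)·(3/4) + (7)·(1/4) = 7/4.
The best pure response is I with expected payoff 9/2.

9/2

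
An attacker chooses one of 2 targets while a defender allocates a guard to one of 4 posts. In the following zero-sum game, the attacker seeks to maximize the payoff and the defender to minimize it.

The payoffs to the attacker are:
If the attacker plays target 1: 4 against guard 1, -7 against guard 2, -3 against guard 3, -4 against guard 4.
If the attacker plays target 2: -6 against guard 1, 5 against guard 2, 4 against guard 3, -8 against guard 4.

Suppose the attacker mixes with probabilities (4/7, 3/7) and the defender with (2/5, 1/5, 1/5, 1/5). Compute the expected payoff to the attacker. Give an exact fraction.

-57/35

Against (2/5, 1/5, 1/5, 1/5), each row's expected payoff is target 1: -6/5; target 2: -11/5.
Taking the (4/7, 3/7)-weighted average: (4/7)·(-6/5) + (3/7)·(-11/5) = -57/35.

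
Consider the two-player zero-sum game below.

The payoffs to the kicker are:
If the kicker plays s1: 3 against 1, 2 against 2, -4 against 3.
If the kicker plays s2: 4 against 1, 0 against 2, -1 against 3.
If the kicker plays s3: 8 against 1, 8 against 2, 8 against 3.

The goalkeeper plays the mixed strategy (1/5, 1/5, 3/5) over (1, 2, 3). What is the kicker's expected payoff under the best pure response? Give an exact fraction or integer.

8

s1: (3)·(1/5) + (2)·(1/5) + (-4)·(3/5) = -7/5.
s2: (4)·(1/5) + (0)·(1/5) + (-1)·(3/5) = 1/5.
s3: (8)·(1/5) + (8)·(1/5) + (8)·(3/5) = 8.
The best pure response is s3 with expected payoff 8.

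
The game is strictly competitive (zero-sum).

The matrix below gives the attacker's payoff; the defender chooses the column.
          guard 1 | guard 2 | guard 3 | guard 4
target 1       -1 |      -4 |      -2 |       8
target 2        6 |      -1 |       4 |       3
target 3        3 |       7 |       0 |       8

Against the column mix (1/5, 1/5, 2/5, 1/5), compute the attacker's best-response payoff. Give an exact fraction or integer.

target 1: (-1)·(1/5) + (-4)·(1/5) + (-2)·(2/5) + (8)·(1/5) = -1/5.
target 2: (6)·(1/5) + (-1)·(1/5) + (4)·(2/5) + (3)·(1/5) = 16/5.
target 3: (3)·(1/5) + (7)·(1/5) + (0)·(2/5) + (8)·(1/5) = 18/5.
The best pure response is target 3 with expected payoff 18/5.

18/5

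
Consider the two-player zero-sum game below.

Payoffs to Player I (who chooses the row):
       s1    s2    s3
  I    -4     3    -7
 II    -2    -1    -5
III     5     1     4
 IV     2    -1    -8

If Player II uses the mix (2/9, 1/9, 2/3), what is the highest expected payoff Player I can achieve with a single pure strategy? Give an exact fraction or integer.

I: (-4)·(2/9) + (3)·(1/9) + (-7)·(2/3) = -47/9.
II: (-2)·(2/9) + (-1)·(1/9) + (-5)·(2/3) = -35/9.
III: (5)·(2/9) + (1)·(1/9) + (4)·(2/3) = 35/9.
IV: (2)·(2/9) + (-1)·(1/9) + (-8)·(2/3) = -5.
The best pure response is III with expected payoff 35/9.

35/9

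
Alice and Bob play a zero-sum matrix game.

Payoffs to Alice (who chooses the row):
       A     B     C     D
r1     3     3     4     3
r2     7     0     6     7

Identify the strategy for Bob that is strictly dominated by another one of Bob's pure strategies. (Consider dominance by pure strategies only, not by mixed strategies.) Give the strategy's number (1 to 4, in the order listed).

Bob prefers columns that give Alice less. Compare C with B: 3 < 4, 0 < 6.
So B strictly dominates C for Bob; C is strictly dominated.

3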